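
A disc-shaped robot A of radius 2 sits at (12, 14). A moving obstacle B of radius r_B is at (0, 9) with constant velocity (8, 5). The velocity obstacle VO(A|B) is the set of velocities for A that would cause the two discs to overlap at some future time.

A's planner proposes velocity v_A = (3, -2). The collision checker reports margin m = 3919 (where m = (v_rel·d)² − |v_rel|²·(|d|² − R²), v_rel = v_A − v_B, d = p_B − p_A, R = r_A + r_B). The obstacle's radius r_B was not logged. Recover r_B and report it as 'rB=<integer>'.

m = 3919
d = (-12, -5);  v_rel = (-5, -7),  |v_rel|² = 74
v_rel×d = (-5)·(-5) − (-7)·(-12) = -59
since m = R²·74 − (-59)²:  R² = (3481 + 3919) / 74 = 100
R = √100 = 10  ⇒  r_B = 10 − 2 = 8

rB=8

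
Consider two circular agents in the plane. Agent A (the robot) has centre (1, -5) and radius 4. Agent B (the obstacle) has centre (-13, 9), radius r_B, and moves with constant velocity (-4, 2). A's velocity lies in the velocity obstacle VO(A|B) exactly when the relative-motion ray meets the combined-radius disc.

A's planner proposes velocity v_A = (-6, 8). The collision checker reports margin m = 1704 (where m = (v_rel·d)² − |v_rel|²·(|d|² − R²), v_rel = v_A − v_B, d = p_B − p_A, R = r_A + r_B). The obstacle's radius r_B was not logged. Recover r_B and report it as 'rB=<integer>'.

m = 1704
d = (-14, 14);  v_rel = (-2, 6),  |v_rel|² = 40
v_rel×d = (-2)·(14) − (6)·(-14) = 56
since m = R²·40 − 56²:  R² = (3136 + 1704) / 40 = 121
R = √121 = 11  ⇒  r_B = 11 − 4 = 7

rB=7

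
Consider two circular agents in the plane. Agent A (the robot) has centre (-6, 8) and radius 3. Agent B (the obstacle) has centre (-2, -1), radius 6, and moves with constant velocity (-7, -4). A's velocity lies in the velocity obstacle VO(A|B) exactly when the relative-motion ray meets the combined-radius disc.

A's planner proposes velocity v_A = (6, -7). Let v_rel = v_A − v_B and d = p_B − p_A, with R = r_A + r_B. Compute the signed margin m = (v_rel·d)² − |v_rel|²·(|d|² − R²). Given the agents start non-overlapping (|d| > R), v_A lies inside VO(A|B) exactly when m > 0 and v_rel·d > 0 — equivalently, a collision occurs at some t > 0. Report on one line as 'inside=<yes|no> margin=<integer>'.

d = (4, -9),  |d|² = 97;  R = 3+6 = 9,  c = 97−9² = 16
v_rel = (13, -3),  |v_rel|² = 178;  v_rel·d = (13)·(4) + (-3)·(-9) = 79
178·t² − 158·t + 16 = 0  ⇒  m = 79² − 178·16 = 3393
m = 3393 > 0,  v_rel·d = 79 > 0  ⇒  inside

inside=yes margin=3393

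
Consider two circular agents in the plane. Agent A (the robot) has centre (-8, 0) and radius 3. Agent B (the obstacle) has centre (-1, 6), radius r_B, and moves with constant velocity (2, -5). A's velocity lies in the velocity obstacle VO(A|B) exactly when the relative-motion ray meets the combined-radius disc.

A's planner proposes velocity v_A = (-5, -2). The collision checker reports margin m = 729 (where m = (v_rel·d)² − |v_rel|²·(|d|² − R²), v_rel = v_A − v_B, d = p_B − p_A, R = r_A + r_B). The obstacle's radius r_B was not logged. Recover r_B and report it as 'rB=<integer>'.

m = 729
d = (7, 6);  v_rel = (-7, 3),  |v_rel|² = 58
v_rel×d = (-7)·(6) − (3)·(7) = -63
since m = R²·58 − (-63)²:  R² = (3969 + 729) / 58 = 81
R = √81 = 9  ⇒  r_B = 9 − 3 = 6

rB=6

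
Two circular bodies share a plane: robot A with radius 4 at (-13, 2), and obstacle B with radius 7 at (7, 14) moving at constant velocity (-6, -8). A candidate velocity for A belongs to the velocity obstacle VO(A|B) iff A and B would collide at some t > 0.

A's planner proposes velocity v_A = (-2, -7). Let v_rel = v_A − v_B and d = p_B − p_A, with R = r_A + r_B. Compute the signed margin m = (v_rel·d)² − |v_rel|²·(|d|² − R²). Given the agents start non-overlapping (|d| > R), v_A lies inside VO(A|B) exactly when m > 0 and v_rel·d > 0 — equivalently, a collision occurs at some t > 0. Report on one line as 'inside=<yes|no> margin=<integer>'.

d = (20, 12),  |d|² = 544;  R = 4+7 = 11,  c = 544−11² = 423
v_rel = (4, 1),  |v_rel|² = 17;  v_rel·d = (4)·(20) + (1)·(12) = 92
17·t² − 184·t + 423 = 0  ⇒  m = 92² − 17·423 = 1273
m = 1273 > 0,  v_rel·d = 92 > 0  ⇒  inside

inside=yes margin=1273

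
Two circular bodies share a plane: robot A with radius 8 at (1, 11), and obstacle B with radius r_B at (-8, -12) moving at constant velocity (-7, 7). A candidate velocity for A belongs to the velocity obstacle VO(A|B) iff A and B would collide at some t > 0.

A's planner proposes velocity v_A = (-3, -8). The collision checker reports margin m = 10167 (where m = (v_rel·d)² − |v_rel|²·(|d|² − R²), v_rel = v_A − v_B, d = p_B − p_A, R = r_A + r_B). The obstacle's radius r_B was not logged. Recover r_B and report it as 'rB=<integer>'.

m = 10167
d = (-9, -23);  v_rel = (4, -15),  |v_rel|² = 241
v_rel×d = (4)·(-23) − (-15)·(-9) = -227
since m = R²·241 − (-227)²:  R² = (51529 + 10167) / 241 = 256
R = √256 = 16  ⇒  r_B = 16 − 8 = 8

rB=8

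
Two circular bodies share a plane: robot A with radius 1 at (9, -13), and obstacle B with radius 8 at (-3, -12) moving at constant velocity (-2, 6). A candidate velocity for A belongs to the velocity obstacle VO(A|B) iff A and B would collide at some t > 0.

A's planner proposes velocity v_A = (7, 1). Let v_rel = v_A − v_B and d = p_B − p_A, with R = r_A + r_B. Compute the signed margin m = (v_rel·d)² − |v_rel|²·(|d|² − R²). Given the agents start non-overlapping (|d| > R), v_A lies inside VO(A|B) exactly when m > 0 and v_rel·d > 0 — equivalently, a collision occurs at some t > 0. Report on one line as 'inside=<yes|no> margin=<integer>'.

d = (-12, 1),  |d|² = 145;  R = 1+8 = 9,  c = 145−9² = 64
v_rel = (9, -5),  |v_rel|² = 106;  v_rel·d = (9)·(-12) + (-5)·(1) = -113
106·t² + 226·t + 64 = 0  ⇒  m = (-113)² − 106·64 = 5985
m = 5985 > 0,  v_rel·d = -113 < 0  ⇒  outside

inside=no margin=5985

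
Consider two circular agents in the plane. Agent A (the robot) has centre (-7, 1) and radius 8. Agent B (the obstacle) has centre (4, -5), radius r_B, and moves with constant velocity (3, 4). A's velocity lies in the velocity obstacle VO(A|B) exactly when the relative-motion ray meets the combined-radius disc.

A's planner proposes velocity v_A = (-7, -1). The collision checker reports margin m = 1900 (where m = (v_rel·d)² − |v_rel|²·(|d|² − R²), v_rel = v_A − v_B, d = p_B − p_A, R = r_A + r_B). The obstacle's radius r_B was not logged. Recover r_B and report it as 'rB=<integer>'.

m = 1900
d = (11, -6);  v_rel = (-10, -5),  |v_rel|² = 125
v_rel×d = (-10)·(-6) − (-5)·(11) = 115
since m = R²·125 − 115²:  R² = (13225 + 1900) / 125 = 121
R = √121 = 11  ⇒  r_B = 11 − 8 = 3

rB=3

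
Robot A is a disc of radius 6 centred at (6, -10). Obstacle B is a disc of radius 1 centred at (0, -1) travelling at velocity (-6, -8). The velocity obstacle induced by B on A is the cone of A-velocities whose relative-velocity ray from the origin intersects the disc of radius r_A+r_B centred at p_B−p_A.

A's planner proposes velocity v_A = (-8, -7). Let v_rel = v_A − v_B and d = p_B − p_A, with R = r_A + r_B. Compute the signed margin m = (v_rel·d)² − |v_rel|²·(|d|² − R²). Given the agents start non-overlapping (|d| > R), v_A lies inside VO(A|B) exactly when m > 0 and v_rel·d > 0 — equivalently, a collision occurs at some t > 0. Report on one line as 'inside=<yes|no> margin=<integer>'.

d = (-6, 9),  |d|² = 117;  R = 6+1 = 7,  c = 117−7² = 68
v_rel = (-2, 1),  |v_rel|² = 5;  v_rel·d = (-2)·(-6) + (1)·(9) = 21
5·t² − 42·t + 68 = 0  ⇒  m = 21² − 5·68 = 101
m = 101 > 0,  v_rel·d = 21 > 0  ⇒  inside

inside=yes margin=101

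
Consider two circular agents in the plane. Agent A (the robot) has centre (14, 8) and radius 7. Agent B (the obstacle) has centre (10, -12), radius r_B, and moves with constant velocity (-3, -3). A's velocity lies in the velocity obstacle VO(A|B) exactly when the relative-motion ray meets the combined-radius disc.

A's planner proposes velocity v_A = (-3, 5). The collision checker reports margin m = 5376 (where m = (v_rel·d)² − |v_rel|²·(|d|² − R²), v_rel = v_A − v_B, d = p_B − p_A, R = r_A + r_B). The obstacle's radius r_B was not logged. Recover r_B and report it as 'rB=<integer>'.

m = 5376
d = (-4, -20);  v_rel = (0, 8),  |v_rel|² = 64
v_rel×d = (0)·(-20) − (8)·(-4) = 32
since m = R²·64 − 32²:  R² = (1024 + 5376) / 64 = 100
R = √100 = 10  ⇒  r_B = 10 − 7 = 3

rB=3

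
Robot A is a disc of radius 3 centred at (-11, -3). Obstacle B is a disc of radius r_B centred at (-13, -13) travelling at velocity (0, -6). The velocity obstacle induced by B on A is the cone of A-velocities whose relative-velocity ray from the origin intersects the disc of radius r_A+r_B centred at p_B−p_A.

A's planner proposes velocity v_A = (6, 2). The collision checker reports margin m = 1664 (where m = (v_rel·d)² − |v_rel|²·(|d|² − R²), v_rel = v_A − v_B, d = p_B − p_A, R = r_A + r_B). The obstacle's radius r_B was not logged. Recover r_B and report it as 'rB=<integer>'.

m = 1664
d = (-2, -10);  v_rel = (6, 8),  |v_rel|² = 100
v_rel×d = (6)·(-10) − (8)·(-2) = -44
since m = R²·100 − (-44)²:  R² = (1936 + 1664) / 100 = 36
R = √36 = 6  ⇒  r_B = 6 − 3 = 3

rB=3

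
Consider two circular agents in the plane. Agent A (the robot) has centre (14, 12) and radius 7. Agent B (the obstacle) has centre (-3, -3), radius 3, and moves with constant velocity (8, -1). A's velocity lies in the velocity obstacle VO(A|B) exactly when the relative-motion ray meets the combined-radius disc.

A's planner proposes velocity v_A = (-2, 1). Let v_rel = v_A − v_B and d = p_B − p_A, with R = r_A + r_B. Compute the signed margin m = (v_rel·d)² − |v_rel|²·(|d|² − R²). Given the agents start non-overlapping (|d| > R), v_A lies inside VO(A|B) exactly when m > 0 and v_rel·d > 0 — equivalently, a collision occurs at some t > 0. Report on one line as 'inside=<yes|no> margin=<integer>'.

d = (-17, -15),  |d|² = 514;  R = 7+3 = 10,  c = 514−10² = 414
v_rel = (-10, 2),  |v_rel|² = 104;  v_rel·d = (-10)·(-17) + (2)·(-15) = 140
104·t² − 280·t + 414 = 0  ⇒  m = 140² − 104·414 = -23456
m = -23456 < 0,  v_rel·d = 140 > 0  ⇒  outside

inside=no margin=-23456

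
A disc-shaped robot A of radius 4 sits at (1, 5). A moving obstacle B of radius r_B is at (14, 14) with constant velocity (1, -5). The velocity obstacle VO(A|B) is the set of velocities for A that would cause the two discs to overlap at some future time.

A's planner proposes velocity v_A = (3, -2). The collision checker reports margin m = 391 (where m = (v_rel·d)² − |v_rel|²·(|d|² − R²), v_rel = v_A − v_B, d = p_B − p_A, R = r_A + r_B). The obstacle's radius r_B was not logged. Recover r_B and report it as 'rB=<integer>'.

m = 391
d = (13, 9);  v_rel = (2, 3),  |v_rel|² = 13
v_rel×d = (2)·(9) − (3)·(13) = -21
since m = R²·13 − (-21)²:  R² = (441 + 391) / 13 = 64
R = √64 = 8  ⇒  r_B = 8 − 4 = 4

rB=4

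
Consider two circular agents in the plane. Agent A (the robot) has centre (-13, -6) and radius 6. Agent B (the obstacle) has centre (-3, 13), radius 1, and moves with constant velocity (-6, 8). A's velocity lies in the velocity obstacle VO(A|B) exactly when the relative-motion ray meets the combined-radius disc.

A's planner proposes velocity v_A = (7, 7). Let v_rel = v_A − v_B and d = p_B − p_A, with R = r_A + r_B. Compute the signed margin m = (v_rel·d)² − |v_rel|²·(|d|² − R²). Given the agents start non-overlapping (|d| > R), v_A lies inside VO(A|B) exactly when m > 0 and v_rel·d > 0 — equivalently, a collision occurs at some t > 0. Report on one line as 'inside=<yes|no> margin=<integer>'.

d = (10, 19),  |d|² = 461;  R = 6+1 = 7,  c = 461−7² = 412
v_rel = (13, -1),  |v_rel|² = 170;  v_rel·d = (13)·(10) + (-1)·(19) = 111
170·t² − 222·t + 412 = 0  ⇒  m = 111² − 170·412 = -57719
m = -57719 < 0,  v_rel·d = 111 > 0  ⇒  outside

inside=no margin=-57719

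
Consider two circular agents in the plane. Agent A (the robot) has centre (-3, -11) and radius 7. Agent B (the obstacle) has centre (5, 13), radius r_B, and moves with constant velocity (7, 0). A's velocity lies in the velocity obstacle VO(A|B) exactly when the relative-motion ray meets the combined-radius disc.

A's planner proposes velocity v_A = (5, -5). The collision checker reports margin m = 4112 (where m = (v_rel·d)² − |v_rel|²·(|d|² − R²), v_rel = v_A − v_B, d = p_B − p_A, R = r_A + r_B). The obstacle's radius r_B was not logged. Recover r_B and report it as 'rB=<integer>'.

m = 4112
d = (8, 24);  v_rel = (-2, -5),  |v_rel|² = 29
v_rel×d = (-2)·(24) − (-5)·(8) = -8
since m = R²·29 − (-8)²:  R² = (64 + 4112) / 29 = 144
R = √144 = 12  ⇒  r_B = 12 − 7 = 5

rB=5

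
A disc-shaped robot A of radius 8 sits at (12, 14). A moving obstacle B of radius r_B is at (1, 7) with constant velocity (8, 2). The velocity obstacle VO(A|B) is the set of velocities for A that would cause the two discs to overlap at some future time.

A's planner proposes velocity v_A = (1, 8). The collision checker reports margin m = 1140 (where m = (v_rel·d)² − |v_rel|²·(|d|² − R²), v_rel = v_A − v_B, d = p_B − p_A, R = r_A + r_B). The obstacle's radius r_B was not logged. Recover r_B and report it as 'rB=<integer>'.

m = 1140
d = (-11, -7);  v_rel = (-7, 6),  |v_rel|² = 85
v_rel×d = (-7)·(-7) − (6)·(-11) = 115
since m = R²·85 − 115²:  R² = (13225 + 1140) / 85 = 169
R = √169 = 13  ⇒  r_B = 13 − 8 = 5

rB=5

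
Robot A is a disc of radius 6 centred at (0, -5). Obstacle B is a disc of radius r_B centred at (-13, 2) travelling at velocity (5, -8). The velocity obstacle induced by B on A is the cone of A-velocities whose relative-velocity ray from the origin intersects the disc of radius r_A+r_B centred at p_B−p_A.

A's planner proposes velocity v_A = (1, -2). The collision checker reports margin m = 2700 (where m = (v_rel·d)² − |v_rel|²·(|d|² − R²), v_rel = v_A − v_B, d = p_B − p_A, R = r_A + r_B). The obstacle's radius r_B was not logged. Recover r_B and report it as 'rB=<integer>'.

m = 2700
d = (-13, 7);  v_rel = (-4, 6),  |v_rel|² = 52
v_rel×d = (-4)·(7) − (6)·(-13) = 50
since m = R²·52 − 50²:  R² = (2500 + 2700) / 52 = 100
R = √100 = 10  ⇒  r_B = 10 − 6 = 4

rB=4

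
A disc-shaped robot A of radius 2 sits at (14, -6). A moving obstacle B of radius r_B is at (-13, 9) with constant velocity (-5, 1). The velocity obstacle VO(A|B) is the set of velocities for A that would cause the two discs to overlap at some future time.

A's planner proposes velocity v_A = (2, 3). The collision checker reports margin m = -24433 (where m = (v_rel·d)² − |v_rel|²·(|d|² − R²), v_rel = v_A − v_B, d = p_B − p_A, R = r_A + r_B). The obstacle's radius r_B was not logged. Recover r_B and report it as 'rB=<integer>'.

m = -24433
d = (-27, 15);  v_rel = (7, 2),  |v_rel|² = 53
v_rel×d = (7)·(15) − (2)·(-27) = 159
since m = R²·53 − 159²:  R² = (25281 + -24433) / 53 = 16
R = √16 = 4  ⇒  r_B = 4 − 2 = 2

rB=2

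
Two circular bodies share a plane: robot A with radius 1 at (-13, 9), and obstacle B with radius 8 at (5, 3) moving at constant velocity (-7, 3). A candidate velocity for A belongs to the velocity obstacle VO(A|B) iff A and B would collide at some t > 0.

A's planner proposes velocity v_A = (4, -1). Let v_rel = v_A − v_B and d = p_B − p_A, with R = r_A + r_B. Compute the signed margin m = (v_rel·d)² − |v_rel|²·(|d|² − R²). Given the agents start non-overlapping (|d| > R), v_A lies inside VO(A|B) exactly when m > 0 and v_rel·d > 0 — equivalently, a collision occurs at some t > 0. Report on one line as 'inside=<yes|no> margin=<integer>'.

d = (18, -6),  |d|² = 360;  R = 1+8 = 9,  c = 360−9² = 279
v_rel = (11, -4),  |v_rel|² = 137;  v_rel·d = (11)·(18) + (-4)·(-6) = 222
137·t² − 444·t + 279 = 0  ⇒  m = 222² − 137·279 = 11061
m = 11061 > 0,  v_rel·d = 222 > 0  ⇒  inside

inside=yes margin=11061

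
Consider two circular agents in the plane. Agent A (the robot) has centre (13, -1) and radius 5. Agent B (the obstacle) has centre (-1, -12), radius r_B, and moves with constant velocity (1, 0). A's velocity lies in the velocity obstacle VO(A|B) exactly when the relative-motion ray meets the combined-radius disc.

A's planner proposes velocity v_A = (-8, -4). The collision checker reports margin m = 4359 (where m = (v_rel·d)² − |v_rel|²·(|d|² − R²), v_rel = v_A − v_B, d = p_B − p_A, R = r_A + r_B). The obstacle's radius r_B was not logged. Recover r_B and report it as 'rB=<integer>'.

m = 4359
d = (-14, -11);  v_rel = (-9, -4),  |v_rel|² = 97
v_rel×d = (-9)·(-11) − (-4)·(-14) = 43
since m = R²·97 − 43²:  R² = (1849 + 4359) / 97 = 64
R = √64 = 8  ⇒  r_B = 8 − 5 = 3

rB=3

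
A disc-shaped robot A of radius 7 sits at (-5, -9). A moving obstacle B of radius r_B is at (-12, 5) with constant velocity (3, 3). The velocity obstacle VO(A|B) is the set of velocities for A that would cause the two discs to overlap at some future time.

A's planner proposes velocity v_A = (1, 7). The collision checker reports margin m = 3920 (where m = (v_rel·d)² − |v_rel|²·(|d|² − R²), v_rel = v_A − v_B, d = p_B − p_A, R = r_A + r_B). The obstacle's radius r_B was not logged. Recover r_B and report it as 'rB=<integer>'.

m = 3920
d = (-7, 14);  v_rel = (-2, 4),  |v_rel|² = 20
v_rel×d = (-2)·(14) − (4)·(-7) = 0
since m = R²·20 − 0²:  R² = (0 + 3920) / 20 = 196
R = √196 = 14  ⇒  r_B = 14 − 7 = 7

rB=7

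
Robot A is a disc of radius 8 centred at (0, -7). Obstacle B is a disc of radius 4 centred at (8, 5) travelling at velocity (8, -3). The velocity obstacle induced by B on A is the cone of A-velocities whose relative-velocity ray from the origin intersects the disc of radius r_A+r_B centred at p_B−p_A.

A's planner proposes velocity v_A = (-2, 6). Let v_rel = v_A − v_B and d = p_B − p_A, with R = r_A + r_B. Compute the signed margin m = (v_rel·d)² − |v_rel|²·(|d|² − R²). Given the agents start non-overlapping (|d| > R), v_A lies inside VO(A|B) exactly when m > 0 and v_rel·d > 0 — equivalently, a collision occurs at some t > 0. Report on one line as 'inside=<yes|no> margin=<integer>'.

d = (8, 12),  |d|² = 208;  R = 8+4 = 12,  c = 208−12² = 64
v_rel = (-10, 9),  |v_rel|² = 181;  v_rel·d = (-10)·(8) + (9)·(12) = 28
181·t² − 56·t + 64 = 0  ⇒  m = 28² − 181·64 = -10800
m = -10800 < 0,  v_rel·d = 28 > 0  ⇒  outside

inside=no margin=-10800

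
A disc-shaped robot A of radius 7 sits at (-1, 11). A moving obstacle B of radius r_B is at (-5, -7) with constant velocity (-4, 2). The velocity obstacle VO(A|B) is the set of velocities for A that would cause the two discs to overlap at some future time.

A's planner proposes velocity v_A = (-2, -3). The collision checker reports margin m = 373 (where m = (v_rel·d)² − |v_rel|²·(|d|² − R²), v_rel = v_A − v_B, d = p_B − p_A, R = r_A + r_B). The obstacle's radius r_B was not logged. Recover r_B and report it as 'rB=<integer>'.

m = 373
d = (-4, -18);  v_rel = (2, -5),  |v_rel|² = 29
v_rel×d = (2)·(-18) − (-5)·(-4) = -56
since m = R²·29 − (-56)²:  R² = (3136 + 373) / 29 = 121
R = √121 = 11  ⇒  r_B = 11 − 7 = 4

rB=4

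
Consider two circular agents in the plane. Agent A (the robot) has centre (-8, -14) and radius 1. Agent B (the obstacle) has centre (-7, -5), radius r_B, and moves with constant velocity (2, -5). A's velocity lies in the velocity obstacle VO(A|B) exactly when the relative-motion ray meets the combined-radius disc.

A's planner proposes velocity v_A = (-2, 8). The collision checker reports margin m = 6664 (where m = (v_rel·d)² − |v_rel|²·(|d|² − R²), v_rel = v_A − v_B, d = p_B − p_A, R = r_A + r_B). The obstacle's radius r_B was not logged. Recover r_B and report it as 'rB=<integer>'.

m = 6664
d = (1, 9);  v_rel = (-4, 13),  |v_rel|² = 185
v_rel×d = (-4)·(9) − (13)·(1) = -49
since m = R²·185 − (-49)²:  R² = (2401 + 6664) / 185 = 49
R = √49 = 7  ⇒  r_B = 7 − 1 = 6

rB=6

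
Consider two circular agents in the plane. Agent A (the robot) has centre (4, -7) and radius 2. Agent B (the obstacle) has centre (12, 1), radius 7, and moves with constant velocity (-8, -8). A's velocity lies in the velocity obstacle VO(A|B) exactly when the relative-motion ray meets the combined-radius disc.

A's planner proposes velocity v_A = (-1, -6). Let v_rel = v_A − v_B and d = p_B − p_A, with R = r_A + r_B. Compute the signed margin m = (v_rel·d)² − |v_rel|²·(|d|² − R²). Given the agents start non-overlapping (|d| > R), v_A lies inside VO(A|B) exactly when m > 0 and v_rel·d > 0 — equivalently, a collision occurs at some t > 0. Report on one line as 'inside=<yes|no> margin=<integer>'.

d = (8, 8),  |d|² = 128;  R = 2+7 = 9,  c = 128−9² = 47
v_rel = (7, 2),  |v_rel|² = 53;  v_rel·d = (7)·(8) + (2)·(8) = 72
53·t² − 144·t + 47 = 0  ⇒  m = 72² − 53·47 = 2693
m = 2693 > 0,  v_rel·d = 72 > 0  ⇒  inside

inside=yes margin=2693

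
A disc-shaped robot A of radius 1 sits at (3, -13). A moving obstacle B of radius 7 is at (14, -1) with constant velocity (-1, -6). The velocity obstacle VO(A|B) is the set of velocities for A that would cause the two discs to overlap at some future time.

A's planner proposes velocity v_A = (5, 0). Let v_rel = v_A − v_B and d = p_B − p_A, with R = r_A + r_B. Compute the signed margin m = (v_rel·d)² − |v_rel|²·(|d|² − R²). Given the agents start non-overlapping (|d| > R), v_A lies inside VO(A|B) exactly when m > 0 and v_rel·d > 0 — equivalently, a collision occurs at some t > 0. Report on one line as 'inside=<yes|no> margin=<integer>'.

d = (11, 12),  |d|² = 265;  R = 1+7 = 8,  c = 265−8² = 201
v_rel = (6, 6),  |v_rel|² = 72;  v_rel·d = (6)·(11) + (6)·(12) = 138
72·t² − 276·t + 201 = 0  ⇒  m = 138² − 72·201 = 4572
m = 4572 > 0,  v_rel·d = 138 > 0  ⇒  inside

inside=yes margin=4572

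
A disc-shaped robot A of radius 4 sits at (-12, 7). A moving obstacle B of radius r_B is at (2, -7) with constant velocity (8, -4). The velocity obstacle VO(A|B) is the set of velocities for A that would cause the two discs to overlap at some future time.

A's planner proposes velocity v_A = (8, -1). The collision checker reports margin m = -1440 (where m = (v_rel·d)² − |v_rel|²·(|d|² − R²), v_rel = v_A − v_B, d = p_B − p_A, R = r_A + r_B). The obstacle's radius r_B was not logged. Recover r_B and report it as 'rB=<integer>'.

m = -1440
d = (14, -14);  v_rel = (0, 3),  |v_rel|² = 9
v_rel×d = (0)·(-14) − (3)·(14) = -42
since m = R²·9 − (-42)²:  R² = (1764 + -1440) / 9 = 36
R = √36 = 6  ⇒  r_B = 6 − 4 = 2

rB=2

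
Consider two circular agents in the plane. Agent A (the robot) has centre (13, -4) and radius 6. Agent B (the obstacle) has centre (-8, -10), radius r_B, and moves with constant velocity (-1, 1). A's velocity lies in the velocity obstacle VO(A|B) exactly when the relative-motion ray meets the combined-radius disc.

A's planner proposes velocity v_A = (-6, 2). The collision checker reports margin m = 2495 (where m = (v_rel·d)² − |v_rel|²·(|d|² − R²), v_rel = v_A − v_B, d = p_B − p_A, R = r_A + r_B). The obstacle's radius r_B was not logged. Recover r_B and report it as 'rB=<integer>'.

m = 2495
d = (-21, -6);  v_rel = (-5, 1),  |v_rel|² = 26
v_rel×d = (-5)·(-6) − (1)·(-21) = 51
since m = R²·26 − 51²:  R² = (2601 + 2495) / 26 = 196
R = √196 = 14  ⇒  r_B = 14 − 6 = 8

rB=8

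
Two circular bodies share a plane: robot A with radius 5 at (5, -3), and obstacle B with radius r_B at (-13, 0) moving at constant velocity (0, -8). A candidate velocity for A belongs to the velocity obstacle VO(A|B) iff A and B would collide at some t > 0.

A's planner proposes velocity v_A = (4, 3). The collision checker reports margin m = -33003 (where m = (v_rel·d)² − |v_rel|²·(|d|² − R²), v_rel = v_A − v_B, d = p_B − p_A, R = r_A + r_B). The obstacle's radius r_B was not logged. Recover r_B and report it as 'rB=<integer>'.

m = -33003
d = (-18, 3);  v_rel = (4, 11),  |v_rel|² = 137
v_rel×d = (4)·(3) − (11)·(-18) = 210
since m = R²·137 − 210²:  R² = (44100 + -33003) / 137 = 81
R = √81 = 9  ⇒  r_B = 9 − 5 = 4

rB=4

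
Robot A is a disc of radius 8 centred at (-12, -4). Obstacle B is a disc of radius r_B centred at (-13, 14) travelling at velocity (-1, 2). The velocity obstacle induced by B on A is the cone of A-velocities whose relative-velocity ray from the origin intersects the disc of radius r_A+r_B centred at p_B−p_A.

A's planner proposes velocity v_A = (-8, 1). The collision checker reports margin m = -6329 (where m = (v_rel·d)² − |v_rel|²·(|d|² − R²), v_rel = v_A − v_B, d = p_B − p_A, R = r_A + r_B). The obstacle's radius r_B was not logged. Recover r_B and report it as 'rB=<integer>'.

m = -6329
d = (-1, 18);  v_rel = (-7, -1),  |v_rel|² = 50
v_rel×d = (-7)·(18) − (-1)·(-1) = -127
since m = R²·50 − (-127)²:  R² = (16129 + -6329) / 50 = 196
R = √196 = 14  ⇒  r_B = 14 − 8 = 6

rB=6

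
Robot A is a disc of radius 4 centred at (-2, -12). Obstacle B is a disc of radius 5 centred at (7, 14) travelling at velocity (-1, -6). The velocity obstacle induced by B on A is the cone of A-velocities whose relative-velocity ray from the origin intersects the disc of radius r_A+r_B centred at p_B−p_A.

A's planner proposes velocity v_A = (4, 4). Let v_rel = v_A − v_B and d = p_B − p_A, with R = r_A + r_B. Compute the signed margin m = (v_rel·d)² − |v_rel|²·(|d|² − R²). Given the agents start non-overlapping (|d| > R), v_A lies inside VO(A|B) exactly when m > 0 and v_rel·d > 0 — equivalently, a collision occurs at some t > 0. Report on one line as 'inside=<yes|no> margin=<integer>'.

d = (9, 26),  |d|² = 757;  R = 4+5 = 9,  c = 757−9² = 676
v_rel = (5, 10),  |v_rel|² = 125;  v_rel·d = (5)·(9) + (10)·(26) = 305
125·t² − 610·t + 676 = 0  ⇒  m = 305² − 125·676 = 8525
m = 8525 > 0,  v_rel·d = 305 > 0  ⇒  inside

inside=yes margin=8525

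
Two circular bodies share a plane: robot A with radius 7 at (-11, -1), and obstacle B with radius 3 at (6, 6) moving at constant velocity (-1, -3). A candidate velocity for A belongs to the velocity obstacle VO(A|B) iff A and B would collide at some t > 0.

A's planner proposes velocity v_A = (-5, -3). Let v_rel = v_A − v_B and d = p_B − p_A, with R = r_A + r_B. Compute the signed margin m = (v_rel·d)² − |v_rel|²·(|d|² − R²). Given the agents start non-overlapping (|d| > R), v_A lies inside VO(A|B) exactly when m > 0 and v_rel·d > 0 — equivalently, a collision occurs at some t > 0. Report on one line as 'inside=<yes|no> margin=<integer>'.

d = (17, 7),  |d|² = 338;  R = 7+3 = 10,  c = 338−10² = 238
v_rel = (-4, 0),  |v_rel|² = 16;  v_rel·d = (-4)·(17) + (0)·(7) = -68
16·t² + 136·t + 238 = 0  ⇒  m = (-68)² − 16·238 = 816
m = 816 > 0,  v_rel·d = -68 < 0  ⇒  outside

inside=no margin=816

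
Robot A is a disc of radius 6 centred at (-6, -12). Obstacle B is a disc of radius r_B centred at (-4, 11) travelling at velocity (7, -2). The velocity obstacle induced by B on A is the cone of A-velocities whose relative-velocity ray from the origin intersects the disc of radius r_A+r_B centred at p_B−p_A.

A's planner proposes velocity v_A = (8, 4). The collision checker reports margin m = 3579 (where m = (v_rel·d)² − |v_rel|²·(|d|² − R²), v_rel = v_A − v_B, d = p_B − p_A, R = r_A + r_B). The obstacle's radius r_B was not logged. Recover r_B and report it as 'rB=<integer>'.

m = 3579
d = (2, 23);  v_rel = (1, 6),  |v_rel|² = 37
v_rel×d = (1)·(23) − (6)·(2) = 11
since m = R²·37 − 11²:  R² = (121 + 3579) / 37 = 100
R = √100 = 10  ⇒  r_B = 10 − 6 = 4

rB=4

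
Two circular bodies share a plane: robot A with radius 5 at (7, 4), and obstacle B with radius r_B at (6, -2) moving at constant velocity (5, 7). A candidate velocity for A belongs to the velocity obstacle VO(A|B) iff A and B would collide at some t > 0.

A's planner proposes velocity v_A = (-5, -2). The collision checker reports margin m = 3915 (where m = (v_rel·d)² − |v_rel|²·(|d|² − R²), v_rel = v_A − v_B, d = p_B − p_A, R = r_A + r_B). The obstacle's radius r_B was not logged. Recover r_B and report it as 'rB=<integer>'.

m = 3915
d = (-1, -6);  v_rel = (-10, -9),  |v_rel|² = 181
v_rel×d = (-10)·(-6) − (-9)·(-1) = 51
since m = R²·181 − 51²:  R² = (2601 + 3915) / 181 = 36
R = √36 = 6  ⇒  r_B = 6 − 5 = 1

rB=1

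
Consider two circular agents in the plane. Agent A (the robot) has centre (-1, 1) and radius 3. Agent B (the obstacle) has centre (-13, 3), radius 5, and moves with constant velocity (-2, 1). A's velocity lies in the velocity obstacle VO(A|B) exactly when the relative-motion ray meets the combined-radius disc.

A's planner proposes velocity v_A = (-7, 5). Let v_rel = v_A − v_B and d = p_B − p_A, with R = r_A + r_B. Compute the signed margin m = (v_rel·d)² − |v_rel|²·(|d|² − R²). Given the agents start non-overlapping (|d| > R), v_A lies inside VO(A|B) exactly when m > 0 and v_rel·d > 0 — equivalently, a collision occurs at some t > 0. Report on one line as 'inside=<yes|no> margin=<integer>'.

d = (-12, 2),  |d|² = 148;  R = 3+5 = 8,  c = 148−8² = 84
v_rel = (-5, 4),  |v_rel|² = 41;  v_rel·d = (-5)·(-12) + (4)·(2) = 68
41·t² − 136·t + 84 = 0  ⇒  m = 68² − 41·84 = 1180
m = 1180 > 0,  v_rel·d = 68 > 0  ⇒  inside

inside=yes margin=1180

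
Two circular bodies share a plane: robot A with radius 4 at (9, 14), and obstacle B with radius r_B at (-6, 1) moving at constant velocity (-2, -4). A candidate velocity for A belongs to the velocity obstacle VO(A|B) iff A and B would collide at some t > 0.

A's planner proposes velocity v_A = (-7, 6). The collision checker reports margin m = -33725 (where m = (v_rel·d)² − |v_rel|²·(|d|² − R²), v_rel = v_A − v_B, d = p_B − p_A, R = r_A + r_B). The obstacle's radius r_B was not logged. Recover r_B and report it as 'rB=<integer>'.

m = -33725
d = (-15, -13);  v_rel = (-5, 10),  |v_rel|² = 125
v_rel×d = (-5)·(-13) − (10)·(-15) = 215
since m = R²·125 − 215²:  R² = (46225 + -33725) / 125 = 100
R = √100 = 10  ⇒  r_B = 10 − 4 = 6

rB=6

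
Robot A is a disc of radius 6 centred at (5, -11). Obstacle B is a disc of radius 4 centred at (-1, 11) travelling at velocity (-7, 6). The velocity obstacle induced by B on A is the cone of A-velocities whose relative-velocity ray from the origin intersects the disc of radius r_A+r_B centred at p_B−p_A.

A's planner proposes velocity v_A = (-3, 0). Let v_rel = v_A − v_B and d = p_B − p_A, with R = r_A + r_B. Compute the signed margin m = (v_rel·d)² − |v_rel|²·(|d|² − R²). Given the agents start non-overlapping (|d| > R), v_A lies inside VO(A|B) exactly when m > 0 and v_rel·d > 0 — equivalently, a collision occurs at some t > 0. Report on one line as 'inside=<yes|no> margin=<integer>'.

d = (-6, 22),  |d|² = 520;  R = 6+4 = 10,  c = 520−10² = 420
v_rel = (4, -6),  |v_rel|² = 52;  v_rel·d = (4)·(-6) + (-6)·(22) = -156
52·t² + 312·t + 420 = 0  ⇒  m = (-156)² − 52·420 = 2496
m = 2496 > 0,  v_rel·d = -156 < 0  ⇒  outside

inside=no margin=2496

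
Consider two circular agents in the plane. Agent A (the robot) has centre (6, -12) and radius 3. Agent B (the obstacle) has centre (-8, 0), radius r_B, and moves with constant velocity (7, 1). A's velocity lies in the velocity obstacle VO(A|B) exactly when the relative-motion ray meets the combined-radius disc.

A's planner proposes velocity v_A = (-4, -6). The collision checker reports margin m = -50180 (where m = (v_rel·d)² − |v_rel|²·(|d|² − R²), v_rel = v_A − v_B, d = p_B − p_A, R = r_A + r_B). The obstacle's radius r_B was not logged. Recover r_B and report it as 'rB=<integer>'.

m = -50180
d = (-14, 12);  v_rel = (-11, -7),  |v_rel|² = 170
v_rel×d = (-11)·(12) − (-7)·(-14) = -230
since m = R²·170 − (-230)²:  R² = (52900 + -50180) / 170 = 16
R = √16 = 4  ⇒  r_B = 4 − 3 = 1

rB=1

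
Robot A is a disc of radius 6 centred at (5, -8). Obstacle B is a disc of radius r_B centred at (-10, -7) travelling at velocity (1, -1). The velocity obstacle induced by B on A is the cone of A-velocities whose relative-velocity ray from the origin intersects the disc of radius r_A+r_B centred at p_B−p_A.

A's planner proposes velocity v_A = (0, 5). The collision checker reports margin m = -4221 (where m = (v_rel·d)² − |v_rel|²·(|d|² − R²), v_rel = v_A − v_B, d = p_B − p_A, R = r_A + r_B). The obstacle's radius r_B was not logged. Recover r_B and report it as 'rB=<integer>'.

m = -4221
d = (-15, 1);  v_rel = (-1, 6),  |v_rel|² = 37
v_rel×d = (-1)·(1) − (6)·(-15) = 89
since m = R²·37 − 89²:  R² = (7921 + -4221) / 37 = 100
R = √100 = 10  ⇒  r_B = 10 − 6 = 4

rB=4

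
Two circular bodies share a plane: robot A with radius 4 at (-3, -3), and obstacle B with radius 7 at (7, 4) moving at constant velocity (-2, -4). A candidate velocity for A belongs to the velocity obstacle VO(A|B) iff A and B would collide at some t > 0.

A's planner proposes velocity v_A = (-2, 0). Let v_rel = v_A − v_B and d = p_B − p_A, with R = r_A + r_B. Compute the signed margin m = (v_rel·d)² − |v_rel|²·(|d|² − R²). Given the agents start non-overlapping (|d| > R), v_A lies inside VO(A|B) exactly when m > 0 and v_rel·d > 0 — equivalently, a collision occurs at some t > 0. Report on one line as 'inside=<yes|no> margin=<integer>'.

d = (10, 7),  |d|² = 149;  R = 4+7 = 11,  c = 149−11² = 28
v_rel = (0, 4),  |v_rel|² = 16;  v_rel·d = (0)·(10) + (4)·(7) = 28
16·t² − 56·t + 28 = 0  ⇒  m = 28² − 16·28 = 336
m = 336 > 0,  v_rel·d = 28 > 0  ⇒  inside

inside=yes margin=336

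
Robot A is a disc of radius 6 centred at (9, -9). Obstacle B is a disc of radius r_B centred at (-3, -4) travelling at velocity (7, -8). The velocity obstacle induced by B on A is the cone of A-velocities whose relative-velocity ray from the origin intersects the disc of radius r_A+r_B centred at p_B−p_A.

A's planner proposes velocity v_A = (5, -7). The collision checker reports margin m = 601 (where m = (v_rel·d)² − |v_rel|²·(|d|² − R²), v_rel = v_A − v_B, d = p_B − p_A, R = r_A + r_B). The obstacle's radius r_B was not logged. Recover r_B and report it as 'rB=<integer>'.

m = 601
d = (-12, 5);  v_rel = (-2, 1),  |v_rel|² = 5
v_rel×d = (-2)·(5) − (1)·(-12) = 2
since m = R²·5 − 2²:  R² = (4 + 601) / 5 = 121
R = √121 = 11  ⇒  r_B = 11 − 6 = 5

rB=5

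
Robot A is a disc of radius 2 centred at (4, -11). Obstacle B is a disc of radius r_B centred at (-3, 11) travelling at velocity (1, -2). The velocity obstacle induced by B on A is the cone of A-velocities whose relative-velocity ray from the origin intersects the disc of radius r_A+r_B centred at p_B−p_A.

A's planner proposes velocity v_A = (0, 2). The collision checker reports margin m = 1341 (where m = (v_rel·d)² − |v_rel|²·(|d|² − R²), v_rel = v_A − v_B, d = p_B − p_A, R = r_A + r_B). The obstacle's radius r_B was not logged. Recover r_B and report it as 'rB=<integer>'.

m = 1341
d = (-7, 22);  v_rel = (-1, 4),  |v_rel|² = 17
v_rel×d = (-1)·(22) − (4)·(-7) = 6
since m = R²·17 − 6²:  R² = (36 + 1341) / 17 = 81
R = √81 = 9  ⇒  r_B = 9 − 2 = 7

rB=7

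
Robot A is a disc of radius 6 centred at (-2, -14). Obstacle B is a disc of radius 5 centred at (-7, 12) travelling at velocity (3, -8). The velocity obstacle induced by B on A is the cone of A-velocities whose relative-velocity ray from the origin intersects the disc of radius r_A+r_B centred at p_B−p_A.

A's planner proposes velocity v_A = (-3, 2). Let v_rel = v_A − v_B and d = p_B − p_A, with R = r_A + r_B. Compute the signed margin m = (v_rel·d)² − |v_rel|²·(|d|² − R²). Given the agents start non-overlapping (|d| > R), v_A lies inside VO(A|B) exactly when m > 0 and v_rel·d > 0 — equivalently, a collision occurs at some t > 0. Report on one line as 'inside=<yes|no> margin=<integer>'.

d = (-5, 26),  |d|² = 701;  R = 6+5 = 11,  c = 701−11² = 580
v_rel = (-6, 10),  |v_rel|² = 136;  v_rel·d = (-6)·(-5) + (10)·(26) = 290
136·t² − 580·t + 580 = 0  ⇒  m = 290² − 136·580 = 5220
m = 5220 > 0,  v_rel·d = 290 > 0  ⇒  inside

inside=yes margin=5220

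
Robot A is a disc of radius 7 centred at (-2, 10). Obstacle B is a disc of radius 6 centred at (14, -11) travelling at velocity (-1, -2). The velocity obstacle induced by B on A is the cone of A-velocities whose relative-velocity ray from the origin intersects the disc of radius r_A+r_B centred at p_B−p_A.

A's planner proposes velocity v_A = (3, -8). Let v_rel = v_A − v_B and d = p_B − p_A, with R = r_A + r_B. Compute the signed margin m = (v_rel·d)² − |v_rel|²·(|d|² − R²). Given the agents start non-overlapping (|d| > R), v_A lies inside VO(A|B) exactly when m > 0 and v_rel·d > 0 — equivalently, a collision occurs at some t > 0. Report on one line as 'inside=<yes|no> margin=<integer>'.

d = (16, -21),  |d|² = 697;  R = 7+6 = 13,  c = 697−13² = 528
v_rel = (4, -6),  |v_rel|² = 52;  v_rel·d = (4)·(16) + (-6)·(-21) = 190
52·t² − 380·t + 528 = 0  ⇒  m = 190² − 52·528 = 8644
m = 8644 > 0,  v_rel·d = 190 > 0  ⇒  inside

inside=yes margin=8644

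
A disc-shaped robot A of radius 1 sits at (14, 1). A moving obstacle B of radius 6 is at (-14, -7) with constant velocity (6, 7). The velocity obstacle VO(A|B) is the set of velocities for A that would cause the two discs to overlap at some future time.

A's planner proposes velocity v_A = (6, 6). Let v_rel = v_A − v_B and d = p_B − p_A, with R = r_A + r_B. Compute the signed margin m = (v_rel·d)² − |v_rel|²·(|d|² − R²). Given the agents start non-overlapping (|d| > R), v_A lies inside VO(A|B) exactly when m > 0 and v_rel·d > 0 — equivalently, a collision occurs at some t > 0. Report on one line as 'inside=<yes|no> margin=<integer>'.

d = (-28, -8),  |d|² = 848;  R = 1+6 = 7,  c = 848−7² = 799
v_rel = (0, -1),  |v_rel|² = 1;  v_rel·d = (0)·(-28) + (-1)·(-8) = 8
1·t² − 16·t + 799 = 0  ⇒  m = 8² − 1·799 = -735
m = -735 < 0,  v_rel·d = 8 > 0  ⇒  outside

inside=no margin=-735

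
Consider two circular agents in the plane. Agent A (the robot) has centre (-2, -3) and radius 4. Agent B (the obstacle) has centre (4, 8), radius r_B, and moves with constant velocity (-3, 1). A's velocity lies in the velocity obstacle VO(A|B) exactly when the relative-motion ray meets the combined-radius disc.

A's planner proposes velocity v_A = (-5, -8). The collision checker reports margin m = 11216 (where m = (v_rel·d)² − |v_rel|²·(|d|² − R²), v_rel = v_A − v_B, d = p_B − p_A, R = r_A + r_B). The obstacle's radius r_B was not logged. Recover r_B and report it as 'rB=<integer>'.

m = 11216
d = (6, 11);  v_rel = (-2, -9),  |v_rel|² = 85
v_rel×d = (-2)·(11) − (-9)·(6) = 32
since m = R²·85 − 32²:  R² = (1024 + 11216) / 85 = 144
R = √144 = 12  ⇒  r_B = 12 − 4 = 8

rB=8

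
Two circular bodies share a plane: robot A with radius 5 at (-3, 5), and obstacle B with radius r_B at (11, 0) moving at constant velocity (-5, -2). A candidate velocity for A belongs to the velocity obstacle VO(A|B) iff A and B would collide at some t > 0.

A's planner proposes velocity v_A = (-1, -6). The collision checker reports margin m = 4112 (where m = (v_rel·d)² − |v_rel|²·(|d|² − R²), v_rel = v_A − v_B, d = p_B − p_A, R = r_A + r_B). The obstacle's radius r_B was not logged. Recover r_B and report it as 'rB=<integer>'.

m = 4112
d = (14, -5);  v_rel = (4, -4),  |v_rel|² = 32
v_rel×d = (4)·(-5) − (-4)·(14) = 36
since m = R²·32 − 36²:  R² = (1296 + 4112) / 32 = 169
R = √169 = 13  ⇒  r_B = 13 − 5 = 8

rB=8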